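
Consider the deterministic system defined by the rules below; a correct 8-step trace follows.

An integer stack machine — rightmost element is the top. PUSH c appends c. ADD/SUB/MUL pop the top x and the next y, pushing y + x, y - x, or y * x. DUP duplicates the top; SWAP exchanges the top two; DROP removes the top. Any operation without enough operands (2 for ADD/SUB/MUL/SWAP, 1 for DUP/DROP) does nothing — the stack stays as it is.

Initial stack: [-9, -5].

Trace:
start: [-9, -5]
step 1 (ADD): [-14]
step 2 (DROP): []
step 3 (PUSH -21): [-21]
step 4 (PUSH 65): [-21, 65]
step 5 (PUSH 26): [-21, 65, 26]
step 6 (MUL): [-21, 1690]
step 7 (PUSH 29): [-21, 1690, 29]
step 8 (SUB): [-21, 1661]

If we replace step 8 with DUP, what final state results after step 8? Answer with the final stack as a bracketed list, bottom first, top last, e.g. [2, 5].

(re-executing from step 8 with the substitution; state before step 8: [-21, 1690, 29])
step 8 (DUP): [-21, 1690, 29, 29]

[-21, 1690, 29, 29]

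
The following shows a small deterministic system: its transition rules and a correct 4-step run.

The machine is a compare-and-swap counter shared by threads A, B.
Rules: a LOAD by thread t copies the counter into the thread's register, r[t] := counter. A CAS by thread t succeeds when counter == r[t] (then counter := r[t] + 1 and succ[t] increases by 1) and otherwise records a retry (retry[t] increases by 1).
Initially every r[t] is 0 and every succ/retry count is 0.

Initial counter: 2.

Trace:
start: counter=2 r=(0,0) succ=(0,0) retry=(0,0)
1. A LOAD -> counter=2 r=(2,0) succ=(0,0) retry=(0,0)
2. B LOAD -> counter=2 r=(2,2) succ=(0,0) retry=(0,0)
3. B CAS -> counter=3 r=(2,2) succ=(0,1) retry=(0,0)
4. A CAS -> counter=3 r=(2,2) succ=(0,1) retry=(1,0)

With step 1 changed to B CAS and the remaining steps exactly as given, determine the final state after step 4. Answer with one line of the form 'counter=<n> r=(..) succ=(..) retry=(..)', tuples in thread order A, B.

(re-executing from step 1 with the substitution; state before step 1: counter=2 r=(0,0) succ=(0,0) retry=(0,0))
1. B CAS -> counter=2 r=(0,0) succ=(0,0) retry=(0,1)
2. B LOAD -> counter=2 r=(0,2) succ=(0,0) retry=(0,1)
3. B CAS -> counter=3 r=(0,2) succ=(0,1) retry=(0,1)
4. A CAS -> counter=3 r=(0,2) succ=(0,1) retry=(1,1)

counter=3 r=(0,2) succ=(0,1) retry=(1,1)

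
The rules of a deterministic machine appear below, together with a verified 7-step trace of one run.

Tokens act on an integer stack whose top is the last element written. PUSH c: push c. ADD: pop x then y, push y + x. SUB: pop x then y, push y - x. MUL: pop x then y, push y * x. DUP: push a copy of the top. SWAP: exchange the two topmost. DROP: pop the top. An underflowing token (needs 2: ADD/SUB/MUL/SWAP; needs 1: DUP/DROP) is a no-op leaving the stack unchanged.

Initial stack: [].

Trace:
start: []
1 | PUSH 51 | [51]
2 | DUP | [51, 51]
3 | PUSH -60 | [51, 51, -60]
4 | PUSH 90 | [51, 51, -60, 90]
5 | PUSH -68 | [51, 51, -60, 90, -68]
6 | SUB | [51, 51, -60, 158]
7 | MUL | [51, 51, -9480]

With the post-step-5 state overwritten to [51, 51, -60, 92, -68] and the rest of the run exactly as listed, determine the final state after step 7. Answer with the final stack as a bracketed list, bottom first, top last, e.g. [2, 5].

[51, 51, -9600]

state after step 5 := [51, 51, -60, 92, -68]
6 | SUB | [51, 51, -60, 160]
7 | MUL | [51, 51, -9600]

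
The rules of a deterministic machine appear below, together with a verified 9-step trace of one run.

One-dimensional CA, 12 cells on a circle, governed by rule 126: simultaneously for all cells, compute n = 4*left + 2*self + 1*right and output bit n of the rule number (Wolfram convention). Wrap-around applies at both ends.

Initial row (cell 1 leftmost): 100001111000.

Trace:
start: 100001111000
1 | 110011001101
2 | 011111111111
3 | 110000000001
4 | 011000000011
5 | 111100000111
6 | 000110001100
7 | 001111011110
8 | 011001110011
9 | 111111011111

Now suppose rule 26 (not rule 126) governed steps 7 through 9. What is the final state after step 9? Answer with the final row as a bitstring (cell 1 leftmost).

010100101010

(re-executing steps 7..9 under rule 26; state before step 7: 000110001100)
7 | 001101011010
8 | 011000010001
9 | 010100101010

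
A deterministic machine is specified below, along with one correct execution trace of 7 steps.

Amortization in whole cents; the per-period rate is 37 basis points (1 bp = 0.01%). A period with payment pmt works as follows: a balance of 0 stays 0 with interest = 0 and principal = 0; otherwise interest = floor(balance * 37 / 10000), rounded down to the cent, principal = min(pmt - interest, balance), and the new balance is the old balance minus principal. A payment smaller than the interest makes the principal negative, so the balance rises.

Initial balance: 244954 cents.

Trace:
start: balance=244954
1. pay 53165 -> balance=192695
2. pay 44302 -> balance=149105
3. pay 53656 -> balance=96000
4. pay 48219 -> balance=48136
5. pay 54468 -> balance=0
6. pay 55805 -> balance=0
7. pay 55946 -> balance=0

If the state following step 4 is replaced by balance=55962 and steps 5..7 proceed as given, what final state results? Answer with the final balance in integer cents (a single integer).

state after step 4 := balance=55962
5. pay 54468 -> balance=1701
6. pay 55805 -> balance=0
7. pay 55946 -> balance=0

0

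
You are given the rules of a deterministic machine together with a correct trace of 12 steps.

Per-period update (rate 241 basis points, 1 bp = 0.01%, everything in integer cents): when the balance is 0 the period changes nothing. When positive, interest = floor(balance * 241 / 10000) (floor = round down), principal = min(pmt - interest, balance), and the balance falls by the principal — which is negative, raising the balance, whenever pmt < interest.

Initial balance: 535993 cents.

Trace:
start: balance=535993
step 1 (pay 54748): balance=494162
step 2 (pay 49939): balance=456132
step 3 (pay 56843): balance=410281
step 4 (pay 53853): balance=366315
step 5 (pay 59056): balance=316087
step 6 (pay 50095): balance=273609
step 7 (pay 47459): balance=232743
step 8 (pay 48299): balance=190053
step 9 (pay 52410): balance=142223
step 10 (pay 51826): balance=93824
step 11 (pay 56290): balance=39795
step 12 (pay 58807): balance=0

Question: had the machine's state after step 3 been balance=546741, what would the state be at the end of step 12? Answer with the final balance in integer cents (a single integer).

151024

state after step 3 := balance=546741
step 4 (pay 53853): balance=506064
step 5 (pay 59056): balance=459204
step 6 (pay 50095): balance=420175
step 7 (pay 47459): balance=382842
step 8 (pay 48299): balance=343769
step 9 (pay 52410): balance=299643
step 10 (pay 51826): balance=255038
step 11 (pay 56290): balance=204894
step 12 (pay 58807): balance=151024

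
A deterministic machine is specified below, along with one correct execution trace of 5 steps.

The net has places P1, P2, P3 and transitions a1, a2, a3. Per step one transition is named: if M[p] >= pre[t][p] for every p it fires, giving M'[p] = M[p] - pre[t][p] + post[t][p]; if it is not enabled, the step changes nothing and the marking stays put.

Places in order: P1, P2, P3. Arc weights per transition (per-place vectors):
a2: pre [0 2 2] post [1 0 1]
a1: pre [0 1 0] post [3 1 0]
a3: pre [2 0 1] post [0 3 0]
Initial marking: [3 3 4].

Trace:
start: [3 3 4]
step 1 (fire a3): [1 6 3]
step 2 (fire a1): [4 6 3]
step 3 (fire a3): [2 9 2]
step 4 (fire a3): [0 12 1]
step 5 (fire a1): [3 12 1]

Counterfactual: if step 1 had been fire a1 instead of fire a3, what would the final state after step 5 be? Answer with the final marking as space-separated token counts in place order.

(re-executing from step 1 with the substitution; state before step 1: [3 3 4])
step 1 (fire a1): [6 3 4]
step 2 (fire a1): [9 3 4]
step 3 (fire a3): [7 6 3]
step 4 (fire a3): [5 9 2]
step 5 (fire a1): [8 9 2]

8 9 2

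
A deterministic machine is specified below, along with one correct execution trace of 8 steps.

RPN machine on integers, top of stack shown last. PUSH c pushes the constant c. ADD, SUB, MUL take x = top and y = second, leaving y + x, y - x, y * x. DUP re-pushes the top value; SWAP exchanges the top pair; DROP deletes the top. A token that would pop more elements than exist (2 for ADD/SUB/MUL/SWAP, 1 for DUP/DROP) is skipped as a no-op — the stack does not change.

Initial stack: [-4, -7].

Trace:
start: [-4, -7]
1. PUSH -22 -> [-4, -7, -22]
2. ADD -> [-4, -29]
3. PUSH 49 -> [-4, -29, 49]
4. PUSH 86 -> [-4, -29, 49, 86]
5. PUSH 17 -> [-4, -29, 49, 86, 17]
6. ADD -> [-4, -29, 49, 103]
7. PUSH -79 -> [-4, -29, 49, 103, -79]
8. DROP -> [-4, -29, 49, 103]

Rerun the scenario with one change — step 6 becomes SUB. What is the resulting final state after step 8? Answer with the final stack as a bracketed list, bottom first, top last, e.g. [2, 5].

[-4, -29, 49, 69]

(re-executing from step 6 with the substitution; state before step 6: [-4, -29, 49, 86, 17])
6. SUB -> [-4, -29, 49, 69]
7. PUSH -79 -> [-4, -29, 49, 69, -79]
8. DROP -> [-4, -29, 49, 69]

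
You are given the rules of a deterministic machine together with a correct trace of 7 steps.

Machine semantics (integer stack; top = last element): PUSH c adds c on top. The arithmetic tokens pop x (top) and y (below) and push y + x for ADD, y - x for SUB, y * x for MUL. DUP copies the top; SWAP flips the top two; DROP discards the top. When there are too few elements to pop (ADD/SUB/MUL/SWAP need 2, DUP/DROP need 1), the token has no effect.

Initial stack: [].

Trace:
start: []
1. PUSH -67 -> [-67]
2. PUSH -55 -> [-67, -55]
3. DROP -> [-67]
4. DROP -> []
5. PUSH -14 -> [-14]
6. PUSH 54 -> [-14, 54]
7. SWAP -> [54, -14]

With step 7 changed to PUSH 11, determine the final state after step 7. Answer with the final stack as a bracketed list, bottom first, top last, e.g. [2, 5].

[-14, 54, 11]

(re-executing from step 7 with the substitution; state before step 7: [-14, 54])
7. PUSH 11 -> [-14, 54, 11]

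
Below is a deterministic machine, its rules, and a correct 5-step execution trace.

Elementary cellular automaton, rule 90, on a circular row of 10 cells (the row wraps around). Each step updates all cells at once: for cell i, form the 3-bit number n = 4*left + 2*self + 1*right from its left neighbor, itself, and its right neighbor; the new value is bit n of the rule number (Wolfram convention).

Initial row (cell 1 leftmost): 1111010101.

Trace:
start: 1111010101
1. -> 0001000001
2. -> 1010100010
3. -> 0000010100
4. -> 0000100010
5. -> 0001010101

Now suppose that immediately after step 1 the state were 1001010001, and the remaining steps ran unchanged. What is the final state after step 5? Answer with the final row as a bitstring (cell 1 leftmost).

0101111100

state after step 1 := 1001010001
2. -> 1110001011
3. -> 0011010010
4. -> 0111001101
5. -> 0101111100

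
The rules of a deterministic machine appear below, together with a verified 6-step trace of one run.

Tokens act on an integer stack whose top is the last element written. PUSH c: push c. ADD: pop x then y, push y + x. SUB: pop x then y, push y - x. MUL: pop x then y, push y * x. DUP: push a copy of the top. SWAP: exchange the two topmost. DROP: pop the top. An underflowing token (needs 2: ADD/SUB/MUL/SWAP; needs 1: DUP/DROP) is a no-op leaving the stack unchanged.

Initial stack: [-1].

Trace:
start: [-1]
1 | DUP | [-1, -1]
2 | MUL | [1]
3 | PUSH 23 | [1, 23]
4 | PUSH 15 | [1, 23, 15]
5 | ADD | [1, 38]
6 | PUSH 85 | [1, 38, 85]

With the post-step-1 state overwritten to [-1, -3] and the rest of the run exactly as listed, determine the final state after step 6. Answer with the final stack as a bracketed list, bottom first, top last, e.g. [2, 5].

state after step 1 := [-1, -3]
2 | MUL | [3]
3 | PUSH 23 | [3, 23]
4 | PUSH 15 | [3, 23, 15]
5 | ADD | [3, 38]
6 | PUSH 85 | [3, 38, 85]

[3, 38, 85]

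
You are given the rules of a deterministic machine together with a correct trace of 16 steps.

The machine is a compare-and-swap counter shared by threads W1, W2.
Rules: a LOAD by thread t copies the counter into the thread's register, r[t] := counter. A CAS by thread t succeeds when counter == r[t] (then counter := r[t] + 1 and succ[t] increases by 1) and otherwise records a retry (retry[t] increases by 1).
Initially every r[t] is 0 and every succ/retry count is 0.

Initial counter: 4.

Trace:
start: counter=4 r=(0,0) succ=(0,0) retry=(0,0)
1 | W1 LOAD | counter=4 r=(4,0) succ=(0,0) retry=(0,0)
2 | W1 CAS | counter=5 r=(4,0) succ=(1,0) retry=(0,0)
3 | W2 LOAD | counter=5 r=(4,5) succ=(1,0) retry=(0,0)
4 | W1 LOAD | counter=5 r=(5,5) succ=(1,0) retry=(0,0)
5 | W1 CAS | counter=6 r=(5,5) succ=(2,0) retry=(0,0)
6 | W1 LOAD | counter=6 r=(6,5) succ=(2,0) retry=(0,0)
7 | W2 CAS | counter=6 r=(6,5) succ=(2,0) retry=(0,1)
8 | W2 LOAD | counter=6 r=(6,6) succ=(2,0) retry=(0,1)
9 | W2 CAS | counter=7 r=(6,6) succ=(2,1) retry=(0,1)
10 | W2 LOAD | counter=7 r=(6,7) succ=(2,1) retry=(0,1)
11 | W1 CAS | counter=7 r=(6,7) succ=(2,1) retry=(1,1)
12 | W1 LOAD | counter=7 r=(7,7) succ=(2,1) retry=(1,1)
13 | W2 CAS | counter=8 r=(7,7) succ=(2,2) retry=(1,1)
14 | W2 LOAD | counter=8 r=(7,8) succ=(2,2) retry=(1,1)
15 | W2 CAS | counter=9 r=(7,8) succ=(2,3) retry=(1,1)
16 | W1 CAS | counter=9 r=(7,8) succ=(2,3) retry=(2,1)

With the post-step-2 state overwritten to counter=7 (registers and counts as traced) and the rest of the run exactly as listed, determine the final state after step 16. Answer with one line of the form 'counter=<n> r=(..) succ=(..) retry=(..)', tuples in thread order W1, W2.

state after step 2 := counter=7 r=(4,0) succ=(1,0) retry=(0,0)
3 | W2 LOAD | counter=7 r=(4,7) succ=(1,0) retry=(0,0)
4 | W1 LOAD | counter=7 r=(7,7) succ=(1,0) retry=(0,0)
5 | W1 CAS | counter=8 r=(7,7) succ=(2,0) retry=(0,0)
6 | W1 LOAD | counter=8 r=(8,7) succ=(2,0) retry=(0,0)
7 | W2 CAS | counter=8 r=(8,7) succ=(2,0) retry=(0,1)
8 | W2 LOAD | counter=8 r=(8,8) succ=(2,0) retry=(0,1)
9 | W2 CAS | counter=9 r=(8,8) succ=(2,1) retry=(0,1)
10 | W2 LOAD | counter=9 r=(8,9) succ=(2,1) retry=(0,1)
11 | W1 CAS | counter=9 r=(8,9) succ=(2,1) retry=(1,1)
12 | W1 LOAD | counter=9 r=(9,9) succ=(2,1) retry=(1,1)
13 | W2 CAS | counter=10 r=(9,9) succ=(2,2) retry=(1,1)
14 | W2 LOAD | counter=10 r=(9,10) succ=(2,2) retry=(1,1)
15 | W2 CAS | counter=11 r=(9,10) succ=(2,3) retry=(1,1)
16 | W1 CAS | counter=11 r=(9,10) succ=(2,3) retry=(2,1)

counter=11 r=(9,10) succ=(2,3) retry=(2,1)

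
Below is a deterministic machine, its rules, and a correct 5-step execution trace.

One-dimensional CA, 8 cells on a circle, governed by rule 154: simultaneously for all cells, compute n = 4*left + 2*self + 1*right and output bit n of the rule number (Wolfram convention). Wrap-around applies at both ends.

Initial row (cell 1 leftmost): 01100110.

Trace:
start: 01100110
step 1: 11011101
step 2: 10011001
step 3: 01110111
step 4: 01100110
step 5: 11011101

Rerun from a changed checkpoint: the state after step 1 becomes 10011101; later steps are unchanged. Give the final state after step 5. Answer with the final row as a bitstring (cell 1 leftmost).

state after step 1 := 10011101
step 2: 01111001
step 3: 01110110
step 4: 11100101
step 5: 11011001

11011001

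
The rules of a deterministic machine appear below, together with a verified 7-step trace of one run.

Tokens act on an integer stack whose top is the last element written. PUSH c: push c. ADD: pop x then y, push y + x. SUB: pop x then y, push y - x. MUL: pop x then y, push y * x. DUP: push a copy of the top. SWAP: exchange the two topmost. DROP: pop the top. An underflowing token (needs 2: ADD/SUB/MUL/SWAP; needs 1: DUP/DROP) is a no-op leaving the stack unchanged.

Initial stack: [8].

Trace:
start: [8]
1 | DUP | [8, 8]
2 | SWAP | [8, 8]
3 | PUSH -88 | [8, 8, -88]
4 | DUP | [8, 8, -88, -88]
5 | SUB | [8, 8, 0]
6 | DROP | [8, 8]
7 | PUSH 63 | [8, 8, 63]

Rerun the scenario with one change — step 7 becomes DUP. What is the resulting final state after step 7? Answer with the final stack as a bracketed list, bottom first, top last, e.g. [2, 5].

[8, 8, 8]

(re-executing from step 7 with the substitution; state before step 7: [8, 8])
7 | DUP | [8, 8, 8]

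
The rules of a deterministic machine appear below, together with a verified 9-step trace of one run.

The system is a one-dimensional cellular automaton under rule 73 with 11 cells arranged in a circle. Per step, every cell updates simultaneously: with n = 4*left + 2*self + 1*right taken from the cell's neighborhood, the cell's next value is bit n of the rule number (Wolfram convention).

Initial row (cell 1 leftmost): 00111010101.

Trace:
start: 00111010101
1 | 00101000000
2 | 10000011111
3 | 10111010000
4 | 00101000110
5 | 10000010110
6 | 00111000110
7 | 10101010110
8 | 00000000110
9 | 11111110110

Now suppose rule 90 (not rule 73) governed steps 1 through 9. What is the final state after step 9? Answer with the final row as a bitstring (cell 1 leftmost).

01011101111

(re-executing steps 1..9 under rule 90; state before step 1: 00111010101)
1 | 11101000000
2 | 10100100001
3 | 10011010011
4 | 11111001110
5 | 10001111010
6 | 01011001000
7 | 10011110100
8 | 01110010011
9 | 01011101111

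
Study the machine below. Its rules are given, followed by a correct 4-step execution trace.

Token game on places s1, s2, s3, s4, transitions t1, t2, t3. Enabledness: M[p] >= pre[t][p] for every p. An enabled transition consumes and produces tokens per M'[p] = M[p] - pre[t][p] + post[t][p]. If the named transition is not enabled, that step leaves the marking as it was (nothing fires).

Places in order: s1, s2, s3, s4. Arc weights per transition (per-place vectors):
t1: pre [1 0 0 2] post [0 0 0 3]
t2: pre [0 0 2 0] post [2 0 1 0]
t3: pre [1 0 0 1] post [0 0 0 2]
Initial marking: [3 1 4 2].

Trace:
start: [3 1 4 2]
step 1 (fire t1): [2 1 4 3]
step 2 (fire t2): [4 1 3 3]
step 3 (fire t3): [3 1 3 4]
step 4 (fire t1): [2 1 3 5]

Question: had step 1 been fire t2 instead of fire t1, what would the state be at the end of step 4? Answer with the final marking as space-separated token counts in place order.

5 1 2 4

(re-executing from step 1 with the substitution; state before step 1: [3 1 4 2])
step 1 (fire t2): [5 1 3 2]
step 2 (fire t2): [7 1 2 2]
step 3 (fire t3): [6 1 2 3]
step 4 (fire t1): [5 1 2 4]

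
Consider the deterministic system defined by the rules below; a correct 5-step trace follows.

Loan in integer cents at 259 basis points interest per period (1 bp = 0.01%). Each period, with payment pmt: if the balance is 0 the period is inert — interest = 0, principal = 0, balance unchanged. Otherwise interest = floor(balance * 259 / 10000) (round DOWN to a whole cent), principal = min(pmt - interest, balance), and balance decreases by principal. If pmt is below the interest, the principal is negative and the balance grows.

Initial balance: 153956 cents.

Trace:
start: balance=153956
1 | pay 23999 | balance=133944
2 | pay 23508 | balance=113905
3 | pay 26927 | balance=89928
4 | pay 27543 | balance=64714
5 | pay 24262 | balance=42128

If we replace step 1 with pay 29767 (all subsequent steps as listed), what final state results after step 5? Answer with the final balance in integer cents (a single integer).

35736

(re-executing from step 1 with the substitution; state before step 1: balance=153956)
1 | pay 29767 | balance=128176
2 | pay 23508 | balance=107987
3 | pay 26927 | balance=83856
4 | pay 27543 | balance=58484
5 | pay 24262 | balance=35736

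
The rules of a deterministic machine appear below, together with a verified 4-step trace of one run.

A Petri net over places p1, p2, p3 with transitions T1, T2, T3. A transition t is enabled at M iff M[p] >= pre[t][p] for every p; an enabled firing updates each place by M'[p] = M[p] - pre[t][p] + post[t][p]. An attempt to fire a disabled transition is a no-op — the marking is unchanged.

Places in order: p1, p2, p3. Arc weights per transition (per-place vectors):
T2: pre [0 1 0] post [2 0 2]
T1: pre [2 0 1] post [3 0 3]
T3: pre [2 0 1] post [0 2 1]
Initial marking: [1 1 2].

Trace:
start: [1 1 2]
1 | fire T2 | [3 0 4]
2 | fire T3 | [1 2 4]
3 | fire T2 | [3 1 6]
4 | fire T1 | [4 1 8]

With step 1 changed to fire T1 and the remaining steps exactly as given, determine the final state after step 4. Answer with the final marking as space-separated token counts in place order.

4 0 6

(re-executing from step 1 with the substitution; state before step 1: [1 1 2])
1 | fire T1 | [1 1 2]
2 | fire T3 | [1 1 2]
3 | fire T2 | [3 0 4]
4 | fire T1 | [4 0 6]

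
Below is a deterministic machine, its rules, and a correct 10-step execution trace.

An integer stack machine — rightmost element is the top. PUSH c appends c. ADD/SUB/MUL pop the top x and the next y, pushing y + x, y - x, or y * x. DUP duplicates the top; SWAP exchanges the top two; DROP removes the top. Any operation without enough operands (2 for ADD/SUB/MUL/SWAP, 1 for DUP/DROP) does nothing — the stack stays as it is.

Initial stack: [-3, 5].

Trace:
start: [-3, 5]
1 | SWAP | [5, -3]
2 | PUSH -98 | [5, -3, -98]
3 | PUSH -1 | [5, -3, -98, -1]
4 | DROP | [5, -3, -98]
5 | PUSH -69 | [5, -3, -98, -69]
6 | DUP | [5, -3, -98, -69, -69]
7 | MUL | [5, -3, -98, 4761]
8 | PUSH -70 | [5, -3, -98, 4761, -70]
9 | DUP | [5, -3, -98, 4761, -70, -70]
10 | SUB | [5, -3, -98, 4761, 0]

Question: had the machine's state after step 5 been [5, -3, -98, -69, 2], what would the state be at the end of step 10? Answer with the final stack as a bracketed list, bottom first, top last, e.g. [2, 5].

state after step 5 := [5, -3, -98, -69, 2]
6 | DUP | [5, -3, -98, -69, 2, 2]
7 | MUL | [5, -3, -98, -69, 4]
8 | PUSH -70 | [5, -3, -98, -69, 4, -70]
9 | DUP | [5, -3, -98, -69, 4, -70, -70]
10 | SUB | [5, -3, -98, -69, 4, 0]

[5, -3, -98, -69, 4, 0]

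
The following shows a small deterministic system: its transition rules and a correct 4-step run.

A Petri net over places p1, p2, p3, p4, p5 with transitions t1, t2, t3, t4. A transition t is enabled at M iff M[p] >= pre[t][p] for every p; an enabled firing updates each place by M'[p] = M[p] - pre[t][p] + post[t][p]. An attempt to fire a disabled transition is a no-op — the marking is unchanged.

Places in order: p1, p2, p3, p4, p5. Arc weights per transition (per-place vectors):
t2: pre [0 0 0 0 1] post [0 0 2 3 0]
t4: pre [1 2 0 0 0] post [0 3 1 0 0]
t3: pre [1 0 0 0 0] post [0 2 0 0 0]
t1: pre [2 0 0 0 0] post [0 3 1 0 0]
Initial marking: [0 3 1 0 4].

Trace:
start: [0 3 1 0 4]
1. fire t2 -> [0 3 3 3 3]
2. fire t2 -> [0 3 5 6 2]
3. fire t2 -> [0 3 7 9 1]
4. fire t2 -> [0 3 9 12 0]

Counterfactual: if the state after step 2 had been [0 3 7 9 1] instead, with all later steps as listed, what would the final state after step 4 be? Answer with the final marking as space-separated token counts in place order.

state after step 2 := [0 3 7 9 1]
3. fire t2 -> [0 3 9 12 0]
4. fire t2 -> [0 3 9 12 0]

0 3 9 12 0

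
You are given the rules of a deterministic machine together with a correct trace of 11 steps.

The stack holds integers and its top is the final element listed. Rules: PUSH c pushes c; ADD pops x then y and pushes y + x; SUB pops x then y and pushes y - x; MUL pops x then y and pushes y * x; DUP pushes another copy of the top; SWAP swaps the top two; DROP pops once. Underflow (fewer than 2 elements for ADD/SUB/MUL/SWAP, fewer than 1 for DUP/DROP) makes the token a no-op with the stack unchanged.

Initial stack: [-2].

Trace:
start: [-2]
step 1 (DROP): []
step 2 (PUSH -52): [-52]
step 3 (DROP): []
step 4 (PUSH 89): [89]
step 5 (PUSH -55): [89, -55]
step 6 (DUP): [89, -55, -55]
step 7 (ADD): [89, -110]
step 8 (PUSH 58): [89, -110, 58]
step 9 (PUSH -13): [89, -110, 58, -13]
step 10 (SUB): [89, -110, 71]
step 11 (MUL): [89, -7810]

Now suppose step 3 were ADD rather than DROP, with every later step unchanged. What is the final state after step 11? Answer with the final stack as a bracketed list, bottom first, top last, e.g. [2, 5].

[-52, 89, -7810]

(re-executing from step 3 with the substitution; state before step 3: [-52])
step 3 (ADD): [-52]
step 4 (PUSH 89): [-52, 89]
step 5 (PUSH -55): [-52, 89, -55]
step 6 (DUP): [-52, 89, -55, -55]
step 7 (ADD): [-52, 89, -110]
step 8 (PUSH 58): [-52, 89, -110, 58]
step 9 (PUSH -13): [-52, 89, -110, 58, -13]
step 10 (SUB): [-52, 89, -110, 71]
step 11 (MUL): [-52, 89, -7810]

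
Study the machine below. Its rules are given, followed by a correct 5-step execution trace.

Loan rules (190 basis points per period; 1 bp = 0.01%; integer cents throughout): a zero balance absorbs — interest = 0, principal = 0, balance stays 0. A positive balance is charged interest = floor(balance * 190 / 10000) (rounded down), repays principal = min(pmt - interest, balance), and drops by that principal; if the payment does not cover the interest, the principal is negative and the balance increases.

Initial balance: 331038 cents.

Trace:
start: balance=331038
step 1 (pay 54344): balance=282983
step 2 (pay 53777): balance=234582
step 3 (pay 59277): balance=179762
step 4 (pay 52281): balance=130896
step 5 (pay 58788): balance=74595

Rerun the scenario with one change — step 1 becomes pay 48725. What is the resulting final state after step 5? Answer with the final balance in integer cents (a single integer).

(re-executing from step 1 with the substitution; state before step 1: balance=331038)
step 1 (pay 48725): balance=288602
step 2 (pay 53777): balance=240308
step 3 (pay 59277): balance=185596
step 4 (pay 52281): balance=136841
step 5 (pay 58788): balance=80652

80652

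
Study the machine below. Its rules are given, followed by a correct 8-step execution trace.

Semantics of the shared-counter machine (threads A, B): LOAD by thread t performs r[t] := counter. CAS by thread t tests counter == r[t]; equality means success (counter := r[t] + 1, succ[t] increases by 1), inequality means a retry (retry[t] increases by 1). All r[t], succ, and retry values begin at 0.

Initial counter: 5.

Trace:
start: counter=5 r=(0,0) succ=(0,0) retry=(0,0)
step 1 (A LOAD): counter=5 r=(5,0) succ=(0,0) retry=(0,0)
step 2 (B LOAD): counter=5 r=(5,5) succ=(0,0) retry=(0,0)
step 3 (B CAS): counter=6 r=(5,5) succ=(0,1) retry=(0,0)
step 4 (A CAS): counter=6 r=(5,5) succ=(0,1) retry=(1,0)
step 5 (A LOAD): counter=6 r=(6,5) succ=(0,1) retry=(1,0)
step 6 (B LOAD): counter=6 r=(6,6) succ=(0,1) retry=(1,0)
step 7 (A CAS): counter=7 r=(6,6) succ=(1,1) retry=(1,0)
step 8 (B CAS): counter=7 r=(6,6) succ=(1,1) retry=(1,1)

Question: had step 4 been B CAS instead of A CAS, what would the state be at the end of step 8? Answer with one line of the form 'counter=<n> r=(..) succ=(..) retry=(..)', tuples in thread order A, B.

counter=7 r=(6,6) succ=(1,1) retry=(0,2)

(re-executing from step 4 with the substitution; state before step 4: counter=6 r=(5,5) succ=(0,1) retry=(0,0))
step 4 (B CAS): counter=6 r=(5,5) succ=(0,1) retry=(0,1)
step 5 (A LOAD): counter=6 r=(6,5) succ=(0,1) retry=(0,1)
step 6 (B LOAD): counter=6 r=(6,6) succ=(0,1) retry=(0,1)
step 7 (A CAS): counter=7 r=(6,6) succ=(1,1) retry=(0,1)
step 8 (B CAS): counter=7 r=(6,6) succ=(1,1) retry=(0,2)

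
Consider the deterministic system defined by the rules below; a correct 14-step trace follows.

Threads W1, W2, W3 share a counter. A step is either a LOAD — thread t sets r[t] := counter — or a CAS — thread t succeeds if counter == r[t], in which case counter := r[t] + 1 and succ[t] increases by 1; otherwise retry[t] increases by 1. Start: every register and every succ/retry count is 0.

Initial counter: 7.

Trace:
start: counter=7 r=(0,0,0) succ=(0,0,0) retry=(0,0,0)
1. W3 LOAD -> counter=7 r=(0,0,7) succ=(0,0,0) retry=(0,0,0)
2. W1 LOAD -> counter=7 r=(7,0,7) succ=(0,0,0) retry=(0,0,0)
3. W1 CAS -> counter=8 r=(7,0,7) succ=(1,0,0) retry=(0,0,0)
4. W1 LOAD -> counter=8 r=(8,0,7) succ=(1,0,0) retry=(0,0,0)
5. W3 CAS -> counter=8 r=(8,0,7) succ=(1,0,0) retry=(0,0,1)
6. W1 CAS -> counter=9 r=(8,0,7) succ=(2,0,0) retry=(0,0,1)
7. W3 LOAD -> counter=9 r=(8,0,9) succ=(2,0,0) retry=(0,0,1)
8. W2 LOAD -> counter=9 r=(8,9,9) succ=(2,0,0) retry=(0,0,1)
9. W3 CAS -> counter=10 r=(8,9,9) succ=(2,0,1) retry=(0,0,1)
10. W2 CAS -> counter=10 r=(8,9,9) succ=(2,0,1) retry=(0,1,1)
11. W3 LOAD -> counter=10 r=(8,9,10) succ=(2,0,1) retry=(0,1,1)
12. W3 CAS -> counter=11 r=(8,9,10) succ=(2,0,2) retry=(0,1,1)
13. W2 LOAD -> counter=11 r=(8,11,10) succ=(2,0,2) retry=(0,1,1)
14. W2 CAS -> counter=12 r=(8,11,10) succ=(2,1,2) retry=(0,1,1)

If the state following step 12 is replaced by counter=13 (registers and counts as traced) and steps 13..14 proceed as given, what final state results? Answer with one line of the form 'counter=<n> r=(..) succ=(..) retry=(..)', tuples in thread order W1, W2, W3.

state after step 12 := counter=13 r=(8,9,10) succ=(2,0,2) retry=(0,1,1)
13. W2 LOAD -> counter=13 r=(8,13,10) succ=(2,0,2) retry=(0,1,1)
14. W2 CAS -> counter=14 r=(8,13,10) succ=(2,1,2) retry=(0,1,1)

counter=14 r=(8,13,10) succ=(2,1,2) retry=(0,1,1)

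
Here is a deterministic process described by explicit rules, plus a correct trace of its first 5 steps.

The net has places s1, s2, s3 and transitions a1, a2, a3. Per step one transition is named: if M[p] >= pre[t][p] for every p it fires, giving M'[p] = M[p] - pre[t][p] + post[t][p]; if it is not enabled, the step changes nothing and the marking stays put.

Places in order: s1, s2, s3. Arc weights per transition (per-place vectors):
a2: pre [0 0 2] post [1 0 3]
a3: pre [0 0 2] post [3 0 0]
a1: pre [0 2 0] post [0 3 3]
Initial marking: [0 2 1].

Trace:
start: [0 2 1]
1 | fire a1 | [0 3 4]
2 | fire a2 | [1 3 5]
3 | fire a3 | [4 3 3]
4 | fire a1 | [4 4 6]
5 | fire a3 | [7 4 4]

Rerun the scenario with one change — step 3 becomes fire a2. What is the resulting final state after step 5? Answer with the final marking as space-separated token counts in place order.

(re-executing from step 3 with the substitution; state before step 3: [1 3 5])
3 | fire a2 | [2 3 6]
4 | fire a1 | [2 4 9]
5 | fire a3 | [5 4 7]

5 4 7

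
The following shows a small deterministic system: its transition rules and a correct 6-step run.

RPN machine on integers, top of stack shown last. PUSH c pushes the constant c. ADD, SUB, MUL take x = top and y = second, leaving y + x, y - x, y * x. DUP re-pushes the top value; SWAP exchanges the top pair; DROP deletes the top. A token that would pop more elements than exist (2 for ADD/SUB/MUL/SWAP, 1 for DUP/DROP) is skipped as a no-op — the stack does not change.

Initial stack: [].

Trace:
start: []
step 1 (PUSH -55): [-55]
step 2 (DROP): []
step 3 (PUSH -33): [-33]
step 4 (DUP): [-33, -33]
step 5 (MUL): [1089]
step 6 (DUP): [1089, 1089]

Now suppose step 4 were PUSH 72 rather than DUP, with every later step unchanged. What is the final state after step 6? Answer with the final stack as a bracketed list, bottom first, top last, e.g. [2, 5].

(re-executing from step 4 with the substitution; state before step 4: [-33])
step 4 (PUSH 72): [-33, 72]
step 5 (MUL): [-2376]
step 6 (DUP): [-2376, -2376]

[-2376, -2376]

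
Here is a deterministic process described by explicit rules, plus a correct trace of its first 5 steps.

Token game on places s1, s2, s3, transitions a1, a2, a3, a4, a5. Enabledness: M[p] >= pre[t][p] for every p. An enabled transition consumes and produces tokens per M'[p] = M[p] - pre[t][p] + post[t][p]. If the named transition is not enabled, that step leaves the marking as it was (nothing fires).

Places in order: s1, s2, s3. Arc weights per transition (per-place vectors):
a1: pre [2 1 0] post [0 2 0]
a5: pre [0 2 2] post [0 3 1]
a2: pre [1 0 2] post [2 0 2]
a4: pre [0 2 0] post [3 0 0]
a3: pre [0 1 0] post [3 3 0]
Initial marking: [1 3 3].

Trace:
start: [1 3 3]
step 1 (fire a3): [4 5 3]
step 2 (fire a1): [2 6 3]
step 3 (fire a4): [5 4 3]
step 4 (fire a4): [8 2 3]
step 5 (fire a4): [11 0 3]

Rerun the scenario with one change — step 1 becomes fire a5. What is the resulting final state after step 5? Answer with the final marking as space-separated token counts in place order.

(re-executing from step 1 with the substitution; state before step 1: [1 3 3])
step 1 (fire a5): [1 4 2]
step 2 (fire a1): [1 4 2]
step 3 (fire a4): [4 2 2]
step 4 (fire a4): [7 0 2]
step 5 (fire a4): [7 0 2]

7 0 2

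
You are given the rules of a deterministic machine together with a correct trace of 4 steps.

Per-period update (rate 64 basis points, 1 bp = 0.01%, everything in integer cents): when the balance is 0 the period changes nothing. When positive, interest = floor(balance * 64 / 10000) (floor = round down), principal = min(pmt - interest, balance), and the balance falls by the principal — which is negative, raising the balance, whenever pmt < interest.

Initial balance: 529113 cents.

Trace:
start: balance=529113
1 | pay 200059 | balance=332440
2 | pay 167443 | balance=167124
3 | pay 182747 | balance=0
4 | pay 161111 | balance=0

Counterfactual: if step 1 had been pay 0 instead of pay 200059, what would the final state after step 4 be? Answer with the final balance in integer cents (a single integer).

(re-executing from step 1 with the substitution; state before step 1: balance=529113)
1 | pay 0 | balance=532499
2 | pay 167443 | balance=368463
3 | pay 182747 | balance=188074
4 | pay 161111 | balance=28166

28166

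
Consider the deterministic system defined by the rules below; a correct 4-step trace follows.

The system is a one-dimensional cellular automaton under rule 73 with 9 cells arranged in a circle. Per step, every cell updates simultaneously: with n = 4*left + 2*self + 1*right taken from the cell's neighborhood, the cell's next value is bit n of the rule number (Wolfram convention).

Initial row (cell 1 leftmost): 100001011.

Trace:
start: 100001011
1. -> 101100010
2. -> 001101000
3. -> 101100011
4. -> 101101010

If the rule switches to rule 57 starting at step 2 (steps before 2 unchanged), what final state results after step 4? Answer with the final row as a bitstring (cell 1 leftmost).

101101010

(re-executing steps 2..4 under rule 57; state before step 2: 101100010)
2. -> 011011001
3. -> 110110100
4. -> 101101010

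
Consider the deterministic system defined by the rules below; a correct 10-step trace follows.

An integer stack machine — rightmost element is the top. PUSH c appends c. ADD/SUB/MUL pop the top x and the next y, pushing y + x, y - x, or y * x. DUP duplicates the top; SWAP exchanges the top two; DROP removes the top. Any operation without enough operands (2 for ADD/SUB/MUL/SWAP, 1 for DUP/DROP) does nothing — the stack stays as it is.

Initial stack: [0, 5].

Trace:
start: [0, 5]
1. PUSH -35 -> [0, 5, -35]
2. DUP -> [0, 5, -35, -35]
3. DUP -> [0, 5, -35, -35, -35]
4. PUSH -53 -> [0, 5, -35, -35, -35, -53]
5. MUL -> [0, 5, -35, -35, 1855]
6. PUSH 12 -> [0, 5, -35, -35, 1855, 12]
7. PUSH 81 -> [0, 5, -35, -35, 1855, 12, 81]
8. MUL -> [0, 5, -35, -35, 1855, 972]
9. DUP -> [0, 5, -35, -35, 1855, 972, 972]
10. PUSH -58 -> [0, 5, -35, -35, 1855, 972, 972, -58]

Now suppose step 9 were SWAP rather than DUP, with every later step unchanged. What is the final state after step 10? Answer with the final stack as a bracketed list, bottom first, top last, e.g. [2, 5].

[0, 5, -35, -35, 972, 1855, -58]

(re-executing from step 9 with the substitution; state before step 9: [0, 5, -35, -35, 1855, 972])
9. SWAP -> [0, 5, -35, -35, 972, 1855]
10. PUSH -58 -> [0, 5, -35, -35, 972, 1855, -58]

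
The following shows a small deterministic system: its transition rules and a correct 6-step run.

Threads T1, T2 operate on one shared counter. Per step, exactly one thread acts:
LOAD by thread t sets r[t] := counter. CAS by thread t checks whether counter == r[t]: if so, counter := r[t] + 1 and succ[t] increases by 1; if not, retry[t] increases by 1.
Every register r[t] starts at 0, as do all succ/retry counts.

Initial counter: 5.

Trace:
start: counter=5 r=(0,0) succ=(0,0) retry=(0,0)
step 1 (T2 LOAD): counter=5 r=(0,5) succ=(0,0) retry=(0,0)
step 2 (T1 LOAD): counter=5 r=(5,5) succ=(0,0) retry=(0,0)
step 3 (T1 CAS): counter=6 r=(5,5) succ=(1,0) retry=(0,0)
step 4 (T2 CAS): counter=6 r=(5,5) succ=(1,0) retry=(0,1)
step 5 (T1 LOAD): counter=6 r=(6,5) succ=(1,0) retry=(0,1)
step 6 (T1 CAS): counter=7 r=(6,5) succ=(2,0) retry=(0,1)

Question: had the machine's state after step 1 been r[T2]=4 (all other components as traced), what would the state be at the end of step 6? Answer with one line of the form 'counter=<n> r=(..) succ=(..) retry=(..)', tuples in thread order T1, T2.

state after step 1 := counter=5 r=(0,4) succ=(0,0) retry=(0,0)
step 2 (T1 LOAD): counter=5 r=(5,4) succ=(0,0) retry=(0,0)
step 3 (T1 CAS): counter=6 r=(5,4) succ=(1,0) retry=(0,0)
step 4 (T2 CAS): counter=6 r=(5,4) succ=(1,0) retry=(0,1)
step 5 (T1 LOAD): counter=6 r=(6,4) succ=(1,0) retry=(0,1)
step 6 (T1 CAS): counter=7 r=(6,4) succ=(2,0) retry=(0,1)

counter=7 r=(6,4) succ=(2,0) retry=(0,1)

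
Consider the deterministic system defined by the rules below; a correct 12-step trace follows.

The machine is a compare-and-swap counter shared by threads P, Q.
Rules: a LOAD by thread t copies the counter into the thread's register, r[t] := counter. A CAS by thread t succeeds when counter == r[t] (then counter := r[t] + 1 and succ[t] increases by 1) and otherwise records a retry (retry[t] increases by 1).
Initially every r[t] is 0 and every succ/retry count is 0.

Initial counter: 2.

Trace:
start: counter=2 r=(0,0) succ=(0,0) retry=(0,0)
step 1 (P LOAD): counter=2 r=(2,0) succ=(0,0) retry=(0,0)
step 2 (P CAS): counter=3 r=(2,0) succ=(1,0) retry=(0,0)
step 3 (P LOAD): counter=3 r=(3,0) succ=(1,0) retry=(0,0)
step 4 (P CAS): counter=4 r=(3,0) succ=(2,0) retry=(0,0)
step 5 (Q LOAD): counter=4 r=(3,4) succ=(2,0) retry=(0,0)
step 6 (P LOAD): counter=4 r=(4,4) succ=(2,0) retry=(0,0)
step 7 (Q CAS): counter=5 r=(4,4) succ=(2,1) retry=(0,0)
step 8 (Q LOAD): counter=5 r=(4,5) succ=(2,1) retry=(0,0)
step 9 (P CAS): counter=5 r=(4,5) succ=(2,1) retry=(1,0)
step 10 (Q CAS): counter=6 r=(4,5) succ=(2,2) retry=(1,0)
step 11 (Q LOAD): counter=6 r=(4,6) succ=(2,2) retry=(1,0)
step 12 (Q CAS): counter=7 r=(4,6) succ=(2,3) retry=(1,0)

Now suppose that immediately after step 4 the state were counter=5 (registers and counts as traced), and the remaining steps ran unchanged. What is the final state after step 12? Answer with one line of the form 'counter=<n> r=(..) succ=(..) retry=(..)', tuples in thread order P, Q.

state after step 4 := counter=5 r=(3,0) succ=(2,0) retry=(0,0)
step 5 (Q LOAD): counter=5 r=(3,5) succ=(2,0) retry=(0,0)
step 6 (P LOAD): counter=5 r=(5,5) succ=(2,0) retry=(0,0)
step 7 (Q CAS): counter=6 r=(5,5) succ=(2,1) retry=(0,0)
step 8 (Q LOAD): counter=6 r=(5,6) succ=(2,1) retry=(0,0)
step 9 (P CAS): counter=6 r=(5,6) succ=(2,1) retry=(1,0)
step 10 (Q CAS): counter=7 r=(5,6) succ=(2,2) retry=(1,0)
step 11 (Q LOAD): counter=7 r=(5,7) succ=(2,2) retry=(1,0)
step 12 (Q CAS): counter=8 r=(5,7) succ=(2,3) retry=(1,0)

counter=8 r=(5,7) succ=(2,3) retry=(1,0)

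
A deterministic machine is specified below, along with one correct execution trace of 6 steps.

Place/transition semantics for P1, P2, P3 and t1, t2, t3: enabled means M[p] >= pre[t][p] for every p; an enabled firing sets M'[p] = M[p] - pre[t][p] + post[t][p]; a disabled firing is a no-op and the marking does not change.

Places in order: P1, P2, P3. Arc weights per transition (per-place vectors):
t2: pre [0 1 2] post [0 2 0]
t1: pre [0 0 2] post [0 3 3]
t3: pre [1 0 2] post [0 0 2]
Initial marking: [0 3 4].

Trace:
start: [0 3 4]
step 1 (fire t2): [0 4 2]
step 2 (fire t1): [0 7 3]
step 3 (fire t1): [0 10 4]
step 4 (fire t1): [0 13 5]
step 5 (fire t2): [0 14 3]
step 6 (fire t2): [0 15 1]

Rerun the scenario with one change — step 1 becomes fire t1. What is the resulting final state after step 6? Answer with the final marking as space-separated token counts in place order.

(re-executing from step 1 with the substitution; state before step 1: [0 3 4])
step 1 (fire t1): [0 6 5]
step 2 (fire t1): [0 9 6]
step 3 (fire t1): [0 12 7]
step 4 (fire t1): [0 15 8]
step 5 (fire t2): [0 16 6]
step 6 (fire t2): [0 17 4]

0 17 4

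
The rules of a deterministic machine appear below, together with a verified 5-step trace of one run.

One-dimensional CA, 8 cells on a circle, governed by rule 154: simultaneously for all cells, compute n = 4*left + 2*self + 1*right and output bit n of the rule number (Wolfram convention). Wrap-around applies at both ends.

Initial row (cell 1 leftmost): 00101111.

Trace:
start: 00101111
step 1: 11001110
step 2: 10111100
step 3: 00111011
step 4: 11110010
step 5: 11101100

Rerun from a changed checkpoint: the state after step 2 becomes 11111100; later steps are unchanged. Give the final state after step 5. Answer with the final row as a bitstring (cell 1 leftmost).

11101111

state after step 2 := 11111100
step 3: 11111011
step 4: 11110011
step 5: 11101111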